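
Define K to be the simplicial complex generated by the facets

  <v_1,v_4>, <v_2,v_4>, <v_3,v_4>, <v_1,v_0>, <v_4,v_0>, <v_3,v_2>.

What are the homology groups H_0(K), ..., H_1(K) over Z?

H_0 = Z,  H_1 = Z^2.

Order the vertices as v_0 < v_1 < v_2 < v_3 < v_4. Listing each simplex with vertices in this order, K has dimension 1 with simplices:

  0-simplices (5): [v_0], [v_1], [v_2], [v_3], [v_4]
  1-simplices (6): [v_0,v_1], [v_0,v_4], [v_1,v_4], [v_2,v_3], [v_2,v_4], [v_3,v_4]

giving chain groups C_0 ≅ Z^5, C_1 ≅ Z^6.

The boundary map ∂_1: C_1 → C_0 is given by ∂[p,q] = [q] − [p].
The resulting 5×6 matrix has rank 4, and its Smith normal form has invariant factors (1,1,1,1).

Computing H_k = (kernel of ∂_k) / (image of ∂_{k+1}):

  H_0: rank C_0 − rank ∂_1 = 5 − 4 = 1, and the invariant factors of ∂_1 are all 1, so H_0 = Z.
  H_1: rank ker ∂_1 − rank ∂_2 = (6 − 4) − 0 = 2, and there is no ∂_2, so H_1 = Z^2.

As a check, the Euler characteristic is 5 − 6 = -1, which agrees with 1 − 2 = -1.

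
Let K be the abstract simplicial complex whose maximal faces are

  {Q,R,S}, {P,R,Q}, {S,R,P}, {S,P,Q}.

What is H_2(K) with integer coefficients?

H_2 ≅ Z.

Fix the vertex order P < Q < R < S and write every simplex with vertices in increasing order. Then dim K = 2 and the simplices of K are:

  0-simplices (4): P, Q, R, S
  1-simplices (6): PQ, PR, PS, QR, QS, RS
  2-simplices (4): PQR, PQS, PRS, QRS

giving chain groups C_0 ≅ Z^4, C_1 ≅ Z^6, C_2 ≅ Z^4.

The boundary map ∂_1: C_1 → C_0 sends each edge [p,q] (with p < q) to q − p. For instance
  ∂PR = R − P.
The resulting 4×6 matrix has rank 3, and its Smith normal form has invariant factors (1,1,1).

Boundary ∂_2: C_2 → C_1 maps a triangle to the signed sum of its edges. For instance
  ∂QRS = RS − QS + QR,
  ∂PQR = QR − PR + PQ.
The resulting 6×4 matrix has rank 3, and its Smith normal form has invariant factors (1,1,1).

Reading off H_k = ker ∂_k / im ∂_{k+1}:

  H_2: rank ker ∂_2 − rank ∂_3 = (4 − 3) − 0 = 1, and there is no ∂_3, so H_2 ≅ Z.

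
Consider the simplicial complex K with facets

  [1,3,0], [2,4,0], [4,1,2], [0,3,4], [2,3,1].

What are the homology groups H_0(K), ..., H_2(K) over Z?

We work with the vertex ordering 0 < 1 < 2 < 3 < 4. The simplices of K, each written with vertices in increasing order, are:

  0-simplices (5): [0], [1], [2], [3], [4]
  1-simplices (10): [0,1], [0,2], [0,3], [0,4], [1,2], [1,3], [1,4], [2,3], [2,4], [3,4]
  2-simplices (5): [0,1,3], [0,2,4], [0,3,4], [1,2,3], [1,2,4]

giving chain groups C_0 ≅ Z^5, C_1 ≅ Z^10, C_2 ≅ Z^5.

The boundary map ∂_1: C_1 → C_0 is given by ∂[p,q] = [q] − [p].
The resulting 5×10 matrix has rank 4, and its Smith normal form has invariant factors (1,1,1,1).

∂_2: C_2 → C_1 sends each 2-simplex [p,q,r] to [q,r] − [p,r] + [p,q]. For instance
  ∂[0,2,4] = [2,4] − [0,4] + [0,2],
  ∂[0,3,4] = [3,4] − [0,4] + [0,3].
The 10×5 boundary matrix has rank 5 and Smith normal form diag(1,1,1,1,1).

Now H_k = ker ∂_k / im ∂_{k+1}, so:

  H_0: rank C_0 − rank ∂_1 = 5 − 4 = 1, and the invariant factors of ∂_1 are all 1, so H_0 ≅ Z.
  H_1: rank ker ∂_1 − rank ∂_2 = (10 − 4) − 5 = 1, and the invariant factors of ∂_2 are all 1, so H_1 ≅ Z.
  H_2: rank ker ∂_2 − rank ∂_3 = (5 − 5) − 0 = 0, and there is no ∂_3, so H_2 ≅ 0.

(K is a triangulation of the Möbius band.)

H_0 = Z,  H_1 = Z,  H_2 = 0.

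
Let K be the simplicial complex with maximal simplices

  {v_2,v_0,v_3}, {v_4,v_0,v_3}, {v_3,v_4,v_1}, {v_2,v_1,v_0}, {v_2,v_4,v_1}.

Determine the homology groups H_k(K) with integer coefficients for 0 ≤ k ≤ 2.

Order the vertices as v_0 < v_1 < v_2 < v_3 < v_4. Listing each simplex with vertices in this order, K has dimension 2 with simplices:

  0-simplices (5): [v_0], [v_1], [v_2], [v_3], [v_4]
  1-simplices (10): [v_0,v_1], [v_0,v_2], [v_0,v_3], [v_0,v_4], [v_1,v_2], [v_1,v_3], [v_1,v_4], [v_2,v_3], [v_2,v_4], [v_3,v_4]
  2-simplices (5): [v_0,v_1,v_2], [v_0,v_2,v_3], [v_0,v_3,v_4], [v_1,v_2,v_4], [v_1,v_3,v_4]

giving chain groups C_0 ≅ Z^5, C_1 ≅ Z^10, C_2 ≅ Z^5.

Boundary ∂_1: C_1 → C_0 sends each edge [p,q] (with p < q) to q − p. For instance
  ∂[v_0,v_4] = [v_4] − [v_0].
As a 5×10 matrix over Z this has rank 4, with invariant factors (1,1,1,1).

Boundary ∂_2: C_2 → C_1 acts by ∂[p,q,r] = [q,r] − [p,r] + [p,q]. For instance
  ∂[v_1,v_3,v_4] = [v_3,v_4] − [v_1,v_4] + [v_1,v_3],
  ∂[v_0,v_3,v_4] = [v_3,v_4] − [v_0,v_4] + [v_0,v_3].
The resulting 10×5 matrix has rank 5, and its Smith normal form has invariant factors (1,1,1,1,1).

From H_k ≅ ker(∂_k) / im(∂_{k+1}) we obtain:

  H_0: rank C_0 − rank ∂_1 = 5 − 4 = 1, and the invariant factors of ∂_1 are all 1, so H_0 = Z.
  H_1: rank ker ∂_1 − rank ∂_2 = (10 − 4) − 5 = 1, and the invariant factors of ∂_2 are all 1, so H_1 = Z.
  H_2: rank ker ∂_2 − rank ∂_3 = (5 − 5) − 0 = 0, and there is no ∂_3, so H_2 = 0.

H_0 ≅ Z,  H_1 ≅ Z,  H_2 = 0.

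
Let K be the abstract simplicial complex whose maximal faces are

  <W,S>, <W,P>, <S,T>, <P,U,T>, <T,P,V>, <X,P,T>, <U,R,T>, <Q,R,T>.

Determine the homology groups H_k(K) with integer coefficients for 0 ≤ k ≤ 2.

H_0 ≅ Z,  H_1 ≅ Z,  H_2 = 0.

Fix the vertex order P < Q < R < S < T < U < V < W < X and write every simplex with vertices in increasing order. Then dim K = 2 and the simplices of K are:

  0-simplices (9): P, Q, R, S, T, U, V, W, X
  1-simplices (14): PT, PU, PV, PW, PX, QR, QT, RT, RU, ST, SW, TU, TV, TX
  2-simplices (5): PTU, PTV, PTX, QRT, RTU

so the chain groups are C_0 ≅ Z^9, C_1 ≅ Z^14, C_2 ≅ Z^5.

The boundary map ∂_1: C_1 → C_0 maps an edge to its endpoints' difference, ∂[p,q] = q − p. For instance
  ∂ST = T − S.
This gives a 9×14 integer matrix of rank 8; reducing to Smith normal form yields diagonal entries (1,1,1,1,1,1,1,1).

Boundary ∂_2: C_2 → C_1 acts by ∂[p,q,r] = [q,r] − [p,r] + [p,q]. For instance
  ∂QRT = RT − QT + QR,
  ∂PTX = TX − PX + PT.
This gives a 14×5 integer matrix of rank 5; reducing to Smith normal form yields diagonal entries (1,1,1,1,1).

From H_k ≅ ker(∂_k) / im(∂_{k+1}) we obtain:

  H_0: rank C_0 − rank ∂_1 = 9 − 8 = 1, and the invariant factors of ∂_1 are all 1, so H_0 = Z.
  H_1: rank ker ∂_1 − rank ∂_2 = (14 − 8) − 5 = 1, and the invariant factors of ∂_2 are all 1, so H_1 = Z.
  H_2: rank ker ∂_2 − rank ∂_3 = (5 − 5) − 0 = 0, and there is no ∂_3, so H_2 = 0.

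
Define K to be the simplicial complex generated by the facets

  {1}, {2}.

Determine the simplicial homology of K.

H_0 ≅ Z^2.

K has 2 vertices.
rank ∂_0 = 0, rank ∂_1 = 0 ⇒ b_0 = 2 − 0 − 0 = 2. So H_0 ≅ Z^2.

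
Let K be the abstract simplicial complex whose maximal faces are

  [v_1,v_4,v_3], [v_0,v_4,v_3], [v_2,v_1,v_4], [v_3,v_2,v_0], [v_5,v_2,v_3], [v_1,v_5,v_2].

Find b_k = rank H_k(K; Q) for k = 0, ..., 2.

Take the total order v_0 < v_1 < v_2 < v_3 < v_4 < v_5 on the vertex set. Then K (dimension 2) consists of the simplices:

  0-simplices (6): [v_0], [v_1], [v_2], [v_3], [v_4], [v_5]
  1-simplices (12): [v_0,v_2], [v_0,v_3], [v_0,v_4], [v_1,v_2], [v_1,v_3], [v_1,v_4], [v_1,v_5], [v_2,v_3], [v_2,v_4], [v_2,v_5], [v_3,v_4], [v_3,v_5]
  2-simplices (6): [v_0,v_2,v_3], [v_0,v_3,v_4], [v_1,v_2,v_4], [v_1,v_2,v_5], [v_1,v_3,v_4], [v_2,v_3,v_5]

giving chain groups C_0 ≅ Z^6, C_1 ≅ Z^12, C_2 ≅ Z^6.

Boundary ∂_1: C_1 → C_0 is given by ∂[p,q] = [q] − [p]. For instance
  ∂[v_1,v_3] = [v_3] − [v_1].
This gives a 6×12 integer matrix of rank 5; reducing to Smith normal form yields diagonal entries (1,1,1,1,1).

The boundary map ∂_2: C_2 → C_1 maps a triangle to the signed sum of its edges. For instance
  ∂[v_0,v_2,v_3] = [v_2,v_3] − [v_0,v_3] + [v_0,v_2],
  ∂[v_1,v_2,v_5] = [v_2,v_5] − [v_1,v_5] + [v_1,v_2].
As a 12×6 matrix over Z this has rank 6, with invariant factors (1,1,1,1,1,1).

Now H_k = ker ∂_k / im ∂_{k+1}, so:

  H_0: rank C_0 − rank ∂_1 = 6 − 5 = 1, and the invariant factors of ∂_1 are all 1, so H_0 ≅ Z.
  H_1: rank ker ∂_1 − rank ∂_2 = (12 − 5) − 6 = 1, and the invariant factors of ∂_2 are all 1, so H_1 ≅ Z.
  H_2: rank ker ∂_2 − rank ∂_3 = (6 − 6) − 0 = 0, and there is no ∂_3, so H_2 ≅ 0.

Hence the Betti numbers are b_0 = 1, b_1 = 1, b_2 = 0.

b_0 = 1, b_1 = 1, b_2 = 0.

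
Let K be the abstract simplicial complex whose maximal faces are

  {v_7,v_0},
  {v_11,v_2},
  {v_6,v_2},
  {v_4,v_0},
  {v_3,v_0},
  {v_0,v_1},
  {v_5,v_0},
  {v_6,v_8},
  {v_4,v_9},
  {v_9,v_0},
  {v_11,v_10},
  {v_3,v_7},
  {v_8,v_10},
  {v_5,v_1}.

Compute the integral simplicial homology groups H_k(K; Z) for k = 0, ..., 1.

H_0 ≅ Z^2,  H_1 ≅ Z^4.

Order the vertices as v_0 < v_1 < v_2 < v_3 < v_4 < v_5 < v_6 < v_7 < v_8 < v_9 < v_10 < v_11. Listing each simplex with vertices in this order, K has dimension 1 with simplices:

  0-simplices (12): [v_0], [v_1], [v_2], [v_3], [v_4], [v_5], [v_6], [v_7], [v_8], [v_9], [v_10], [v_11]
  1-simplices (14): [v_0,v_1], [v_0,v_3], [v_0,v_4], [v_0,v_5], [v_0,v_7], [v_0,v_9], [v_1,v_5], [v_2,v_6], [v_2,v_11], [v_3,v_7], [v_4,v_9], [v_6,v_8], [v_8,v_10], [v_10,v_11]

so the chain groups are C_0 ≅ Z^12, C_1 ≅ Z^14.

Boundary ∂_1: C_1 → C_0 is given by ∂[p,q] = [q] − [p].
As a 12×14 matrix over Z this has rank 10, with invariant factors (1,1,1,1,1,1,1,1,1,1).

From H_k ≅ ker(∂_k) / im(∂_{k+1}) we obtain:

  H_0: rank C_0 − rank ∂_1 = 12 − 10 = 2, and the invariant factors of ∂_1 are all 1, so H_0 = Z^2.
  H_1: rank ker ∂_1 − rank ∂_2 = (14 − 10) − 0 = 4, and there is no ∂_2, so H_1 = Z^4.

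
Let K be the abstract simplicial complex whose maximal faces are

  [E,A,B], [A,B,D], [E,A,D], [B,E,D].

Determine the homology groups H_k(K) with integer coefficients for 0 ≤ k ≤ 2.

Take the total order A < B < D < E on the vertex set. Then K (dimension 2) consists of the simplices:

  0-simplices (4): A, B, D, E
  1-simplices (6): AB, AD, AE, BD, BE, DE
  2-simplices (4): ABD, ABE, ADE, BDE

Hence C_0 ≅ Z^4, C_1 ≅ Z^6, C_2 ≅ Z^4.

∂_1: C_1 → C_0 maps an edge to its endpoints' difference, ∂[p,q] = q − p.
As a 4×6 matrix over Z this has rank 3, with invariant factors (1,1,1).

∂_2: C_2 → C_1 maps a triangle to the signed sum of its edges. For instance
  ∂ABD = BD − AD + AB,
  ∂ADE = DE − AE + AD.
This gives a 6×4 integer matrix of rank 3; reducing to Smith normal form yields diagonal entries (1,1,1).

Computing H_k = (kernel of ∂_k) / (image of ∂_{k+1}):

  H_0: rank C_0 − rank ∂_1 = 4 − 3 = 1, and the invariant factors of ∂_1 are all 1, so H_0 ≅ Z.
  H_1: rank ker ∂_1 − rank ∂_2 = (6 − 3) − 3 = 0, and the invariant factors of ∂_2 are all 1, so H_1 ≅ 0.
  H_2: rank ker ∂_2 − rank ∂_3 = (4 − 3) − 0 = 1, and there is no ∂_3, so H_2 ≅ Z.

As a check, the Euler characteristic is 4 − 6 + 4 = 2, which agrees with 1 − 0 + 1 = 2.

H_0 ≅ Z,  H_1 = 0,  H_2 ≅ Z.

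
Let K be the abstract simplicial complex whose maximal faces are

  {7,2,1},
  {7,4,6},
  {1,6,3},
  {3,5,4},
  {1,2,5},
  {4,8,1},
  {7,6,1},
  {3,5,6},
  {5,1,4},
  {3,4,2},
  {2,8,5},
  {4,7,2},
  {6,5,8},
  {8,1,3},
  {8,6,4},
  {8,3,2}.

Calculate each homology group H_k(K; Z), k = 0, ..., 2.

H_0 = Z,  H_1 = Z^2,  H_2 = Z.

Fix the vertex order 1 < 2 < 3 < 4 < 5 < 6 < 7 < 8 and write every simplex with vertices in increasing order. Then dim K = 2 and the simplices of K are:

  0-simplices (8): [1], [2], [3], [4], [5], [6], [7], [8]
  1-simplices (24): (24 of them)
  2-simplices (16): [1,2,5], [1,2,7], [1,3,6], [1,3,8], [1,4,5], [1,4,8], [1,6,7], [2,3,4], [2,3,8], [2,4,7], [2,5,8], [3,4,5], [3,5,6], [4,6,7], [4,6,8], [5,6,8]

giving chain groups C_0 ≅ Z^8, C_1 ≅ Z^24, C_2 ≅ Z^16.

The boundary map ∂_1: C_1 → C_0 sends each edge [p,q] (with p < q) to q − p. For instance
  ∂[2,7] = [7] − [2].
The 8×24 boundary matrix has rank 7 and Smith normal form diag(1,1,1,1,1,1,1).

Boundary ∂_2: C_2 → C_1 sends each 2-simplex [p,q,r] to [q,r] − [p,r] + [p,q]. For instance
  ∂[5,6,8] = [6,8] − [5,8] + [5,6],
  ∂[4,6,8] = [6,8] − [4,8] + [4,6].
The resulting 24×16 matrix has rank 15, and its Smith normal form has invariant factors (1,1,1,1,1,1,1,1,1,1,1,1,1,1,1).

Computing H_k = (kernel of ∂_k) / (image of ∂_{k+1}):

  H_0: rank C_0 − rank ∂_1 = 8 − 7 = 1, and the invariant factors of ∂_1 are all 1, so H_0 = Z.
  H_1: rank ker ∂_1 − rank ∂_2 = (24 − 7) − 15 = 2, and the invariant factors of ∂_2 are all 1, so H_1 = Z^2.
  H_2: rank ker ∂_2 − rank ∂_3 = (16 − 15) − 0 = 1, and there is no ∂_3, so H_2 = Z.

(K is a triangulation of the torus T^2.)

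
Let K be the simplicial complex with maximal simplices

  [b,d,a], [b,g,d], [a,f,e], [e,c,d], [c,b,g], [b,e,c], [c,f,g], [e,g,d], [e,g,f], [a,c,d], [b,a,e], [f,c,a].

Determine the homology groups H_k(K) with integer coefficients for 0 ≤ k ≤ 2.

H_0 ≅ Z,  H_1 ≅ Z/2,  H_2 = 0.

Order the vertices as a < b < c < d < e < f < g. Listing each simplex with vertices in this order, K has dimension 2 with simplices:

  0-simplices (7): a, b, c, d, e, f, g
  1-simplices (18): ab, ac, ad, ae, af, bc, bd, be, bg, cd, ce, cf, cg, de, dg, ef, eg, fg
  2-simplices (12): abd, abe, acd, acf, aef, bce, bcg, bdg, cde, cfg, deg, efg

so the chain groups are C_0 ≅ Z^7, C_1 ≅ Z^18, C_2 ≅ Z^12.

∂_1: C_1 → C_0 is given by ∂[p,q] = [q] − [p]. For instance
  ∂ef = f − e.
The resulting 7×18 matrix has rank 6, and its Smith normal form has invariant factors (1,1,1,1,1,1).

Boundary ∂_2: C_2 → C_1 sends each 2-simplex [p,q,r] to [q,r] − [p,r] + [p,q]. For instance
  ∂abe = be − ae + ab,
  ∂deg = eg − dg + de.
This gives a 18×12 integer matrix of rank 12; reducing to Smith normal form yields diagonal entries (1,1,1,1,1,1,1,1,1,1,1,2).

Reading off H_k = ker ∂_k / im ∂_{k+1}:

  H_0: rank C_0 − rank ∂_1 = 7 − 6 = 1, and the invariant factors of ∂_1 are all 1, so H_0 ≅ Z.
  H_1: rank ker ∂_1 − rank ∂_2 = (18 − 6) − 12 = 0, and ∂_2 has invariant factor 2 > 1, so H_1 ≅ Z/2.
  H_2: rank ker ∂_2 − rank ∂_3 = (12 − 12) − 0 = 0, and there is no ∂_3, so H_2 ≅ 0.

(K is a triangulation of the real projective plane RP^2.)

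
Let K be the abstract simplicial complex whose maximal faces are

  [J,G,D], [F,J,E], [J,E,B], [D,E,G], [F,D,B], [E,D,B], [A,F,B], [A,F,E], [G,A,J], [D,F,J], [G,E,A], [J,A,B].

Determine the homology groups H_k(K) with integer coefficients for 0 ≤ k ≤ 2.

Order the vertices as A < B < D < E < F < G < J. Listing each simplex with vertices in this order, K has dimension 2 with simplices:

  0-simplices (7): A, B, D, E, F, G, J
  1-simplices (18): AB, AE, AF, AG, AJ, BD, BE, BF, BJ, DE, DF, DG, DJ, EF, EG, EJ, FJ, GJ
  2-simplices (12): ABF, ABJ, AEF, AEG, AGJ, BDE, BDF, BEJ, DEG, DFJ, DGJ, EFJ

Hence C_0 ≅ Z^7, C_1 ≅ Z^18, C_2 ≅ Z^12.

Boundary ∂_1: C_1 → C_0 maps an edge to its endpoints' difference, ∂[p,q] = q − p.
The 7×18 boundary matrix has rank 6 and Smith normal form diag(1,1,1,1,1,1).

Boundary ∂_2: C_2 → C_1 maps a triangle to the signed sum of its edges. For instance
  ∂DFJ = FJ − DJ + DF,
  ∂EFJ = FJ − EJ + EF.
The resulting 18×12 matrix has rank 12, and its Smith normal form has invariant factors (1,1,1,1,1,1,1,1,1,1,1,2).

Now H_k = ker ∂_k / im ∂_{k+1}, so:

  H_0: rank C_0 − rank ∂_1 = 7 − 6 = 1, and the invariant factors of ∂_1 are all 1, so H_0 ≅ Z.
  H_1: rank ker ∂_1 − rank ∂_2 = (18 − 6) − 12 = 0, and ∂_2 has invariant factor 2 > 1, so H_1 ≅ Z/2Z.
  H_2: rank ker ∂_2 − rank ∂_3 = (12 − 12) − 0 = 0, and there is no ∂_3, so H_2 ≅ 0.

H_0 = Z,  H_1 = Z/2Z,  H_2 = 0.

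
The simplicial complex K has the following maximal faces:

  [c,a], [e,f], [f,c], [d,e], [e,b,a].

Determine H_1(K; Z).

Order the vertices as a < b < c < d < e < f. Listing each simplex with vertices in this order, K has dimension 2 with simplices:

  0-simplices (6): a, b, c, d, e, f
  1-simplices (7): ab, ac, ae, be, cf, de, ef
  2-simplices (1): abe

giving chain groups C_0 ≅ Z^6, C_1 ≅ Z^7, C_2 ≅ Z^1.

∂_1: C_1 → C_0 sends each edge [p,q] (with p < q) to q − p. For instance
  ∂ac = c − a.
This gives a 6×7 integer matrix of rank 5; reducing to Smith normal form yields diagonal entries (1,1,1,1,1).

Boundary ∂_2: C_2 → C_1 sends each 2-simplex [p,q,r] to [q,r] − [p,r] + [p,q]. For instance
  ∂abe = be − ae + ab.
The resulting 7×1 matrix has rank 1, and its Smith normal form has invariant factors (1).

Reading off H_k = ker ∂_k / im ∂_{k+1}:

  H_1: rank ker ∂_1 − rank ∂_2 = (7 − 5) − 1 = 1, and the invariant factors of ∂_2 are all 1, so H_1 ≅ Z.

H_1 ≅ Z.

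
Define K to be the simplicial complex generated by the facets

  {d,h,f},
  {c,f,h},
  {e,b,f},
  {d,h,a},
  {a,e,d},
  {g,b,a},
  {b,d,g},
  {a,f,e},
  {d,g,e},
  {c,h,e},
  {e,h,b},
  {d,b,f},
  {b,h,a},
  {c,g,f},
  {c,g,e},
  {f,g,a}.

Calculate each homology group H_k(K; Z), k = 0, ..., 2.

H_0 ≅ Z,  H_1 ≅ Z^2,  H_2 ≅ Z.

We work with the vertex ordering a < b < c < d < e < f < g < h. The simplices of K, each written with vertices in increasing order, are:

  0-simplices (8): a, b, c, d, e, f, g, h
  1-simplices (24): ab, ad, ae, af, ag, ah, bd, be, bf, bg, bh, ce, cf, cg, ch, de, df, dg, dh, ef, eg, eh, fg, fh
  2-simplices (16): abg, abh, ade, adh, aef, afg, bdf, bdg, bef, beh, ceg, ceh, cfg, cfh, deg, dfh

so the chain groups are C_0 ≅ Z^8, C_1 ≅ Z^24, C_2 ≅ Z^16.

Boundary ∂_1: C_1 → C_0 sends each edge [p,q] (with p < q) to q − p. For instance
  ∂df = f − d.
The resulting 8×24 matrix has rank 7, and its Smith normal form has invariant factors (1,1,1,1,1,1,1).

Boundary ∂_2: C_2 → C_1 maps a triangle to the signed sum of its edges. For instance
  ∂ade = de − ae + ad,
  ∂abh = bh − ah + ab.
The 24×16 boundary matrix has rank 15 and Smith normal form diag(1,1,1,1,1,1,1,1,1,1,1,1,1,1,1).

Reading off H_k = ker ∂_k / im ∂_{k+1}:

  H_0: rank C_0 − rank ∂_1 = 8 − 7 = 1, and the invariant factors of ∂_1 are all 1, so H_0 = Z.
  H_1: rank ker ∂_1 − rank ∂_2 = (24 − 7) − 15 = 2, and the invariant factors of ∂_2 are all 1, so H_1 = Z^2.
  H_2: rank ker ∂_2 − rank ∂_3 = (16 − 15) − 0 = 1, and there is no ∂_3, so H_2 = Z.

As a check, the Euler characteristic is 8 − 24 + 16 = 0, which agrees with 1 − 2 + 1 = 0.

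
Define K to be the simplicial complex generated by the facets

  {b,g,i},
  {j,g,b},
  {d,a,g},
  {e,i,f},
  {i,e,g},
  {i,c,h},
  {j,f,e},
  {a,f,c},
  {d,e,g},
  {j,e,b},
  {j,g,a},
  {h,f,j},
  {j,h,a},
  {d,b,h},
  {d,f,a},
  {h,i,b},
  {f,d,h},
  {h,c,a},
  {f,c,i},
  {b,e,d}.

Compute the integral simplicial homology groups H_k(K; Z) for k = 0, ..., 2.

K has 10 vertices, 30 edges, 20 triangles.
rank ∂_0 = 0, rank ∂_1 = 9 ⇒ b_0 = 10 − 0 − 9 = 1; all invariant factors of ∂_1 are 1 so no torsion. So H_0 ≅ Z.
rank ∂_1 = 9, rank ∂_2 = 20 ⇒ b_1 = 30 − 9 − 20 = 1; ∂_2 has invariant factor(s) [2] giving torsion. So H_1 ≅ Z ⊕ Z/2Z.
rank ∂_2 = 20, rank ∂_3 = 0 ⇒ b_2 = 20 − 20 − 0 = 0. So H_2 ≅ 0.

H_0 ≅ Z,  H_1 ≅ Z ⊕ Z/2Z,  H_2 = 0.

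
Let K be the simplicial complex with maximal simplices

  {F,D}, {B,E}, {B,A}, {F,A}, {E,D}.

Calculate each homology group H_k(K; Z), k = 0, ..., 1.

H_0 ≅ Z,  H_1 ≅ Z.

Fix the vertex order A < B < D < E < F and write every simplex with vertices in increasing order. Then dim K = 1 and the simplices of K are:

  0-simplices (5): A, B, D, E, F
  1-simplices (5): AB, AF, BE, DE, DF

giving chain groups C_0 ≅ Z^5, C_1 ≅ Z^5.

Boundary ∂_1: C_1 → C_0 maps an edge to its endpoints' difference, ∂[p,q] = q − p. For instance
  ∂BE = E − B.
As a 5×5 matrix over Z this has rank 4, with invariant factors (1,1,1,1).

From H_k ≅ ker(∂_k) / im(∂_{k+1}) we obtain:

  H_0: rank C_0 − rank ∂_1 = 5 − 4 = 1, and the invariant factors of ∂_1 are all 1, so H_0 ≅ Z.
  H_1: rank ker ∂_1 − rank ∂_2 = (5 − 4) − 0 = 1, and there is no ∂_2, so H_1 ≅ Z.

As a check, the Euler characteristic is 5 − 5 = 0, which agrees with 1 − 1 = 0.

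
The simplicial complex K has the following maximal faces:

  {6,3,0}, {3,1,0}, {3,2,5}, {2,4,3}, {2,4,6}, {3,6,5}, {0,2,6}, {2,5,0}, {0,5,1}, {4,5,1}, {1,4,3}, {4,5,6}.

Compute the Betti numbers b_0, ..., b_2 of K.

Order the vertices as 0 < 1 < 2 < 3 < 4 < 5 < 6. Listing each simplex with vertices in this order, K has dimension 2 with simplices:

  0-simplices (7): [0], [1], [2], [3], [4], [5], [6]
  1-simplices (18): [0,1], [0,2], [0,3], [0,5], [0,6], [1,3], [1,4], [1,5], [2,3], [2,4], [2,5], [2,6], [3,4], [3,5], [3,6], [4,5], [4,6], [5,6]
  2-simplices (12): [0,1,3], [0,1,5], [0,2,5], [0,2,6], [0,3,6], [1,3,4], [1,4,5], [2,3,4], [2,3,5], [2,4,6], [3,5,6], [4,5,6]

so the chain groups are C_0 ≅ Z^7, C_1 ≅ Z^18, C_2 ≅ Z^12.

Boundary ∂_1: C_1 → C_0 sends each edge [p,q] (with p < q) to q − p. For instance
  ∂[0,6] = [6] − [0].
This gives a 7×18 integer matrix of rank 6; reducing to Smith normal form yields diagonal entries (1,1,1,1,1,1).

∂_2: C_2 → C_1 acts by ∂[p,q,r] = [q,r] − [p,r] + [p,q]. For instance
  ∂[2,4,6] = [4,6] − [2,6] + [2,4],
  ∂[0,3,6] = [3,6] − [0,6] + [0,3].
The resulting 18×12 matrix has rank 12, and its Smith normal form has invariant factors (1,1,1,1,1,1,1,1,1,1,1,2).

Computing H_k = (kernel of ∂_k) / (image of ∂_{k+1}):

  H_0: rank C_0 − rank ∂_1 = 7 − 6 = 1, and the invariant factors of ∂_1 are all 1, so H_0 = Z.
  H_1: rank ker ∂_1 − rank ∂_2 = (18 − 6) − 12 = 0, and ∂_2 has invariant factor 2 > 1, so H_1 = Z/2.
  H_2: rank ker ∂_2 − rank ∂_3 = (12 − 12) − 0 = 0, and there is no ∂_3, so H_2 = 0.

(K is a triangulation of the real projective plane RP^2.)

Hence the Betti numbers are b_0 = 1, b_1 = 0, b_2 = 0.

b_0 = 1, b_1 = 0, b_2 = 0.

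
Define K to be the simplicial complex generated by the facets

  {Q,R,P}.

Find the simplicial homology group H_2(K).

H_2 ≅ 0.

Take the total order P < Q < R on the vertex set. Then K (dimension 2) consists of the simplices:

  0-simplices (3): P, Q, R
  1-simplices (3): PQ, PR, QR
  2-simplices (1): PQR

so the chain groups are C_0 ≅ Z^3, C_1 ≅ Z^3, C_2 ≅ Z^1.

∂_1: C_1 → C_0 is given by ∂[p,q] = [q] − [p].
The resulting 3×3 matrix has rank 2, and its Smith normal form has invariant factors (1,1).

Boundary ∂_2: C_2 → C_1 maps a triangle to the signed sum of its edges. For instance
  ∂PQR = QR − PR + PQ.
This gives a 3×1 integer matrix of rank 1; reducing to Smith normal form yields diagonal entries (1).

From H_k ≅ ker(∂_k) / im(∂_{k+1}) we obtain:

  H_2: rank ker ∂_2 − rank ∂_3 = (1 − 1) − 0 = 0, and there is no ∂_3, so H_2 = 0.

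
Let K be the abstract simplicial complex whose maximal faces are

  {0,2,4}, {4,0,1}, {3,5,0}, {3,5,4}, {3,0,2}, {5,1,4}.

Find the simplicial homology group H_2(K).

We work with the vertex ordering 0 < 1 < 2 < 3 < 4 < 5. The simplices of K, each written with vertices in increasing order, are:

  0-simplices (6): [0], [1], [2], [3], [4], [5]
  1-simplices (12): [0,1], [0,2], [0,3], [0,4], [0,5], [1,4], [1,5], [2,3], [2,4], [3,4], [3,5], [4,5]
  2-simplices (6): [0,1,4], [0,2,3], [0,2,4], [0,3,5], [1,4,5], [3,4,5]

so the chain groups are C_0 ≅ Z^6, C_1 ≅ Z^12, C_2 ≅ Z^6.

Boundary ∂_1: C_1 → C_0 sends each edge [p,q] (with p < q) to q − p.
The resulting 6×12 matrix has rank 5, and its Smith normal form has invariant factors (1,1,1,1,1).

Boundary ∂_2: C_2 → C_1 acts by ∂[p,q,r] = [q,r] − [p,r] + [p,q]. For instance
  ∂[1,4,5] = [4,5] − [1,5] + [1,4],
  ∂[0,3,5] = [3,5] − [0,5] + [0,3].
As a 12×6 matrix over Z this has rank 6, with invariant factors (1,1,1,1,1,1).

Reading off H_k = ker ∂_k / im ∂_{k+1}:

  H_2: rank ker ∂_2 − rank ∂_3 = (6 − 6) − 0 = 0, and there is no ∂_3, so H_2 ≅ 0.

H_2 = 0.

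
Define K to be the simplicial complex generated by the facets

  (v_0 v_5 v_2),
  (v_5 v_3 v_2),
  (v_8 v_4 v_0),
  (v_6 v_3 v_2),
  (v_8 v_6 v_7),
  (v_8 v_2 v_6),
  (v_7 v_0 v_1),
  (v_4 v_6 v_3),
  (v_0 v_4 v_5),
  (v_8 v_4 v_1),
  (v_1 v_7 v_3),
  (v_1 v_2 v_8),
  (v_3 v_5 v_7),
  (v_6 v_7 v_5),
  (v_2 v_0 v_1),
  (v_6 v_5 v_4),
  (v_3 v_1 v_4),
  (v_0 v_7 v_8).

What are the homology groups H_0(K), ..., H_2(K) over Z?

H_0 = Z,  H_1 = Z ⊕ Z/2,  H_2 = 0.

We work with the vertex ordering v_0 < v_1 < v_2 < v_3 < v_4 < v_5 < v_6 < v_7 < v_8. The simplices of K, each written with vertices in increasing order, are:

  0-simplices (9): [v_0], [v_1], [v_2], [v_3], [v_4], [v_5], [v_6], [v_7], [v_8]
  1-simplices (27): (27 of them)
  2-simplices (18): (18 of them)

giving chain groups C_0 ≅ Z^9, C_1 ≅ Z^27, C_2 ≅ Z^18.

Boundary ∂_1: C_1 → C_0 sends each edge [p,q] (with p < q) to q − p. For instance
  ∂[v_7,v_8] = [v_8] − [v_7].
As a 9×27 matrix over Z this has rank 8, with invariant factors (1,1,1,1,1,1,1,1).

Boundary ∂_2: C_2 → C_1 maps a triangle to the signed sum of its edges. For instance
  ∂[v_6,v_7,v_8] = [v_7,v_8] − [v_6,v_8] + [v_6,v_7],
  ∂[v_1,v_4,v_8] = [v_4,v_8] − [v_1,v_8] + [v_1,v_4].
This gives a 27×18 integer matrix of rank 18; reducing to Smith normal form yields diagonal entries (1,1,1,1,1,1,1,1,1,1,1,1,1,1,1,1,1,2).

Now H_k = ker ∂_k / im ∂_{k+1}, so:

  H_0: rank C_0 − rank ∂_1 = 9 − 8 = 1, and the invariant factors of ∂_1 are all 1, so H_0 ≅ Z.
  H_1: rank ker ∂_1 − rank ∂_2 = (27 − 8) − 18 = 1, and ∂_2 has invariant factor 2 > 1, so H_1 ≅ Z ⊕ Z/2.
  H_2: rank ker ∂_2 − rank ∂_3 = (18 − 18) − 0 = 0, and there is no ∂_3, so H_2 ≅ 0.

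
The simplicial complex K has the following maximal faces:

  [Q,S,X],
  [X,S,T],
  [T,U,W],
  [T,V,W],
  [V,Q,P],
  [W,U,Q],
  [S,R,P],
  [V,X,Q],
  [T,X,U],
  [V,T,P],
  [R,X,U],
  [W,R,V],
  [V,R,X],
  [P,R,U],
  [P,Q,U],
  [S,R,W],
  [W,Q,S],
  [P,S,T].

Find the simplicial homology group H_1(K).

We work with the vertex ordering P < Q < R < S < T < U < V < W < X. The simplices of K, each written with vertices in increasing order, are:

  0-simplices (9): P, Q, R, S, T, U, V, W, X
  1-simplices (27): PQ, PR, PS, PT, PU, PV, QS, QU, QV, QW, QX, RS, RU, RV, RW, RX, ST, SW, SX, TU, TV, TW, TX, UW, UX, VW, VX
  2-simplices (18): PQU, PQV, PRS, PRU, PST, PTV, QSW, QSX, QUW, QVX, RSW, RUX, RVW, RVX, STX, TUW, TUX, TVW

giving chain groups C_0 ≅ Z^9, C_1 ≅ Z^27, C_2 ≅ Z^18.

Boundary ∂_1: C_1 → C_0 is given by ∂[p,q] = [q] − [p]. For instance
  ∂RU = U − R.
The 9×27 boundary matrix has rank 8 and Smith normal form diag(1,1,1,1,1,1,1,1).

∂_2: C_2 → C_1 maps a triangle to the signed sum of its edges. For instance
  ∂PST = ST − PT + PS,
  ∂PQV = QV − PV + PQ.
The resulting 27×18 matrix has rank 17, and its Smith normal form has invariant factors (1,1,1,1,1,1,1,1,1,1,1,1,1,1,1,1,1).

Now H_k = ker ∂_k / im ∂_{k+1}, so:

  H_1: rank ker ∂_1 − rank ∂_2 = (27 − 8) − 17 = 2, and the invariant factors of ∂_2 are all 1, so H_1 = Z^2.

(K is a triangulation of the torus T^2.)

H_1 = Z^2.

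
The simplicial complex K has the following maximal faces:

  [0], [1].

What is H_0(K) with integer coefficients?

H_0 ≅ Z^2.

Take the total order 0 < 1 on the vertex set. Then K (dimension 0) consists of the simplices:

  0-simplices (2): [0], [1]

Hence C_0 ≅ Z^2.

Now H_k = ker ∂_k / im ∂_{k+1}, so:

  H_0: rank C_0 − rank ∂_1 = 2 − 0 = 2, and there is no ∂_1, so H_0 = Z^2.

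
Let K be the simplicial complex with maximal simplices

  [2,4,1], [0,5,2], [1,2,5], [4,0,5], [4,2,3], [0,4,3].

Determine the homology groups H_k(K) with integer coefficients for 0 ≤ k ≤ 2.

H_0 = Z,  H_1 = Z,  H_2 = 0.

Order the vertices as 0 < 1 < 2 < 3 < 4 < 5. Listing each simplex with vertices in this order, K has dimension 2 with simplices:

  0-simplices (6): [0], [1], [2], [3], [4], [5]
  1-simplices (12): [0,2], [0,3], [0,4], [0,5], [1,2], [1,4], [1,5], [2,3], [2,4], [2,5], [3,4], [4,5]
  2-simplices (6): [0,2,5], [0,3,4], [0,4,5], [1,2,4], [1,2,5], [2,3,4]

giving chain groups C_0 ≅ Z^6, C_1 ≅ Z^12, C_2 ≅ Z^6.

Boundary ∂_1: C_1 → C_0 maps an edge to its endpoints' difference, ∂[p,q] = q − p. For instance
  ∂[1,2] = [2] − [1].
As a 6×12 matrix over Z this has rank 5, with invariant factors (1,1,1,1,1).

Boundary ∂_2: C_2 → C_1 maps a triangle to the signed sum of its edges. For instance
  ∂[0,2,5] = [2,5] − [0,5] + [0,2],
  ∂[1,2,5] = [2,5] − [1,5] + [1,2].
As a 12×6 matrix over Z this has rank 6, with invariant factors (1,1,1,1,1,1).

From H_k ≅ ker(∂_k) / im(∂_{k+1}) we obtain:

  H_0: rank C_0 − rank ∂_1 = 6 − 5 = 1, and the invariant factors of ∂_1 are all 1, so H_0 = Z.
  H_1: rank ker ∂_1 − rank ∂_2 = (12 − 5) − 6 = 1, and the invariant factors of ∂_2 are all 1, so H_1 = Z.
  H_2: rank ker ∂_2 − rank ∂_3 = (6 − 6) − 0 = 0, and there is no ∂_3, so H_2 = 0.

As a check, the Euler characteristic is 6 − 12 + 6 = 0, which agrees with 1 − 1 + 0 = 0.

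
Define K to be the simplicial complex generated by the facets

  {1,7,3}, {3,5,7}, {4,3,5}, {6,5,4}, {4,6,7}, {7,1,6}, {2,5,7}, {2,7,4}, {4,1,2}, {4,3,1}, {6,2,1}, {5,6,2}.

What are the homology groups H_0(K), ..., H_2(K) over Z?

We work with the vertex ordering 1 < 2 < 3 < 4 < 5 < 6 < 7. The simplices of K, each written with vertices in increasing order, are:

  0-simplices (7): [1], [2], [3], [4], [5], [6], [7]
  1-simplices (18): [1,2], [1,3], [1,4], [1,6], [1,7], [2,4], [2,5], [2,6], [2,7], [3,4], [3,5], [3,7], [4,5], [4,6], [4,7], [5,6], [5,7], [6,7]
  2-simplices (12): [1,2,4], [1,2,6], [1,3,4], [1,3,7], [1,6,7], [2,4,7], [2,5,6], [2,5,7], [3,4,5], [3,5,7], [4,5,6], [4,6,7]

giving chain groups C_0 ≅ Z^7, C_1 ≅ Z^18, C_2 ≅ Z^12.

∂_1: C_1 → C_0 maps an edge to its endpoints' difference, ∂[p,q] = q − p.
The 7×18 boundary matrix has rank 6 and Smith normal form diag(1,1,1,1,1,1).

The boundary map ∂_2: C_2 → C_1 acts by ∂[p,q,r] = [q,r] − [p,r] + [p,q]. For instance
  ∂[4,6,7] = [6,7] − [4,7] + [4,6],
  ∂[2,5,7] = [5,7] − [2,7] + [2,5].
The 18×12 boundary matrix has rank 12 and Smith normal form diag(1,1,1,1,1,1,1,1,1,1,1,2).

From H_k ≅ ker(∂_k) / im(∂_{k+1}) we obtain:

  H_0: rank C_0 − rank ∂_1 = 7 − 6 = 1, and the invariant factors of ∂_1 are all 1, so H_0 = Z.
  H_1: rank ker ∂_1 − rank ∂_2 = (18 − 6) − 12 = 0, and ∂_2 has invariant factor 2 > 1, so H_1 = Z/2.
  H_2: rank ker ∂_2 − rank ∂_3 = (12 − 12) − 0 = 0, and there is no ∂_3, so H_2 = 0.

As a check, the Euler characteristic is 7 − 18 + 12 = 1, which agrees with 1 − 0 + 0 = 1.
(K is a triangulation of the real projective plane RP^2.)

H_0 = Z,  H_1 = Z/2,  H_2 = 0.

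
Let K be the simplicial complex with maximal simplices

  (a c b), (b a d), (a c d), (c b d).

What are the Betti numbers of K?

b_0 = 1, b_1 = 0, b_2 = 1.

Take the total order a < b < c < d on the vertex set. Then K (dimension 2) consists of the simplices:

  0-simplices (4): a, b, c, d
  1-simplices (6): ab, ac, ad, bc, bd, cd
  2-simplices (4): abc, abd, acd, bcd

giving chain groups C_0 ≅ Z^4, C_1 ≅ Z^6, C_2 ≅ Z^4.

∂_1: C_1 → C_0 is given by ∂[p,q] = [q] − [p]. For instance
  ∂ad = d − a.
As a 4×6 matrix over Z this has rank 3, with invariant factors (1,1,1).

Boundary ∂_2: C_2 → C_1 maps a triangle to the signed sum of its edges. For instance
  ∂abc = bc − ac + ab,
  ∂abd = bd − ad + ab.
As a 6×4 matrix over Z this has rank 3, with invariant factors (1,1,1).

From H_k ≅ ker(∂_k) / im(∂_{k+1}) we obtain:

  H_0: rank C_0 − rank ∂_1 = 4 − 3 = 1, and the invariant factors of ∂_1 are all 1, so H_0 = Z.
  H_1: rank ker ∂_1 − rank ∂_2 = (6 − 3) − 3 = 0, and the invariant factors of ∂_2 are all 1, so H_1 = 0.
  H_2: rank ker ∂_2 − rank ∂_3 = (4 − 3) − 0 = 1, and there is no ∂_3, so H_2 = Z.

Hence the Betti numbers are b_0 = 1, b_1 = 0, b_2 = 1.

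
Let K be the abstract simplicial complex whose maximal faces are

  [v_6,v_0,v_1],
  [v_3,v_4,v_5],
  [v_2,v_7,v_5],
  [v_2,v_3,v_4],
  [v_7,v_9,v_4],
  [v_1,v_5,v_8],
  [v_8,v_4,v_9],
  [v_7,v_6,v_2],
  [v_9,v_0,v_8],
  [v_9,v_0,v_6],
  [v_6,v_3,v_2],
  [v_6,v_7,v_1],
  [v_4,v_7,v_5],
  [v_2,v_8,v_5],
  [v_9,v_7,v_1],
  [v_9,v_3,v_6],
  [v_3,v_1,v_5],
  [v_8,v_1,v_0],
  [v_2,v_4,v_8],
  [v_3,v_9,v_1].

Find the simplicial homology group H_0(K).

K has 10 vertices, 30 edges, 20 triangles.
rank ∂_0 = 0, rank ∂_1 = 9 ⇒ b_0 = 10 − 0 − 9 = 1; all invariant factors of ∂_1 are 1 so no torsion. So H_0 = Z.

H_0 ≅ Z.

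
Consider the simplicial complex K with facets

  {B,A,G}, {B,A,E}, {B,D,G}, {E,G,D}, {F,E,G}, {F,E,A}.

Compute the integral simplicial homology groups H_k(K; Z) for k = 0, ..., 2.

H_0 = Z,  H_1 = Z,  H_2 = 0.

We work with the vertex ordering A < B < D < E < F < G. The simplices of K, each written with vertices in increasing order, are:

  0-simplices (6): A, B, D, E, F, G
  1-simplices (12): AB, AE, AF, AG, BD, BE, BG, DE, DG, EF, EG, FG
  2-simplices (6): ABE, ABG, AEF, BDG, DEG, EFG

so the chain groups are C_0 ≅ Z^6, C_1 ≅ Z^12, C_2 ≅ Z^6.

The boundary map ∂_1: C_1 → C_0 sends each edge [p,q] (with p < q) to q − p. For instance
  ∂FG = G − F.
As a 6×12 matrix over Z this has rank 5, with invariant factors (1,1,1,1,1).

∂_2: C_2 → C_1 sends each 2-simplex [p,q,r] to [q,r] − [p,r] + [p,q]. For instance
  ∂EFG = FG − EG + EF,
  ∂BDG = DG − BG + BD.
The resulting 12×6 matrix has rank 6, and its Smith normal form has invariant factors (1,1,1,1,1,1).

Reading off H_k = ker ∂_k / im ∂_{k+1}:

  H_0: rank C_0 − rank ∂_1 = 6 − 5 = 1, and the invariant factors of ∂_1 are all 1, so H_0 = Z.
  H_1: rank ker ∂_1 − rank ∂_2 = (12 − 5) − 6 = 1, and the invariant factors of ∂_2 are all 1, so H_1 = Z.
  H_2: rank ker ∂_2 − rank ∂_3 = (6 − 6) − 0 = 0, and there is no ∂_3, so H_2 = 0.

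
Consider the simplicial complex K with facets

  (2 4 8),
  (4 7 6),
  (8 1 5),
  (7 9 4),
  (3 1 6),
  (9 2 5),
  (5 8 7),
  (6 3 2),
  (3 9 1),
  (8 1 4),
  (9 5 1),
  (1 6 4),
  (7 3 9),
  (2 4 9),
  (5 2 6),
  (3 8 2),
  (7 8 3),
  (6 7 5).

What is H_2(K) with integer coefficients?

Fix the vertex order 1 < 2 < 3 < 4 < 5 < 6 < 7 < 8 < 9 and write every simplex with vertices in increasing order. Then dim K = 2 and the simplices of K are:

  0-simplices (9): [1], [2], [3], [4], [5], [6], [7], [8], [9]
  1-simplices (27): (27 of them)
  2-simplices (18): [1,3,6], [1,3,9], [1,4,6], [1,4,8], [1,5,8], [1,5,9], [2,3,6], [2,3,8], [2,4,8], [2,4,9], [2,5,6], [2,5,9], [3,7,8], [3,7,9], [4,6,7], [4,7,9], [5,6,7], [5,7,8]

giving chain groups C_0 ≅ Z^9, C_1 ≅ Z^27, C_2 ≅ Z^18.

∂_1: C_1 → C_0 sends each edge [p,q] (with p < q) to q − p. For instance
  ∂[3,9] = [9] − [3].
As a 9×27 matrix over Z this has rank 8, with invariant factors (1,1,1,1,1,1,1,1).

The boundary map ∂_2: C_2 → C_1 sends each 2-simplex [p,q,r] to [q,r] − [p,r] + [p,q]. For instance
  ∂[2,5,6] = [5,6] − [2,6] + [2,5],
  ∂[2,3,6] = [3,6] − [2,6] + [2,3].
This gives a 27×18 integer matrix of rank 17; reducing to Smith normal form yields diagonal entries (1,1,1,1,1,1,1,1,1,1,1,1,1,1,1,1,1).

From H_k ≅ ker(∂_k) / im(∂_{k+1}) we obtain:

  H_2: rank ker ∂_2 − rank ∂_3 = (18 − 17) − 0 = 1, and there is no ∂_3, so H_2 = Z.

(K is a triangulation of the torus T^2.)

H_2 = Z.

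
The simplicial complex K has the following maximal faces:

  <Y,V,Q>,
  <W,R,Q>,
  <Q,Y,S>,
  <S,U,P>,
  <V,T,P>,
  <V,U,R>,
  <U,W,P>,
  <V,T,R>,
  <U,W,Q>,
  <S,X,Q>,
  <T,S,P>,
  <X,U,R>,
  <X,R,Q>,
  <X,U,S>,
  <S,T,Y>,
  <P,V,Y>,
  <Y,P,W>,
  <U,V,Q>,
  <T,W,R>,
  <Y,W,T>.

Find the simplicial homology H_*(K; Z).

K has 10 vertices, 30 edges, 20 triangles.
rank ∂_0 = 0, rank ∂_1 = 9 ⇒ b_0 = 10 − 0 − 9 = 1; all invariant factors of ∂_1 are 1 so no torsion. So H_0 = Z.
rank ∂_1 = 9, rank ∂_2 = 20 ⇒ b_1 = 30 − 9 − 20 = 1; ∂_2 has invariant factor(s) [2] giving torsion. So H_1 = Z ⊕ Z/2.
rank ∂_2 = 20, rank ∂_3 = 0 ⇒ b_2 = 20 − 20 − 0 = 0. So H_2 = 0.

H_0 = Z,  H_1 = Z ⊕ Z/2,  H_2 = 0.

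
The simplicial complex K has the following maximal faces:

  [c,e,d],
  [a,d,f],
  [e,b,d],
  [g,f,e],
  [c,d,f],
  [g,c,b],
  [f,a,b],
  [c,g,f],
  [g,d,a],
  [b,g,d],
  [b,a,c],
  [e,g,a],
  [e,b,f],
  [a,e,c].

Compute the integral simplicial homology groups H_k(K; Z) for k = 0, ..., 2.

K has 7 vertices, 21 edges, 14 triangles.
rank ∂_0 = 0, rank ∂_1 = 6 ⇒ b_0 = 7 − 0 − 6 = 1; all invariant factors of ∂_1 are 1 so no torsion. So H_0 = Z.
rank ∂_1 = 6, rank ∂_2 = 13 ⇒ b_1 = 21 − 6 − 13 = 2; all invariant factors of ∂_2 are 1 so no torsion. So H_1 = Z^2.
rank ∂_2 = 13, rank ∂_3 = 0 ⇒ b_2 = 14 − 13 − 0 = 1. So H_2 = Z.

H_0 = Z,  H_1 = Z^2,  H_2 = Z.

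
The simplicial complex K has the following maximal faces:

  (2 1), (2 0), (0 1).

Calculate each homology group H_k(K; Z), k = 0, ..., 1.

H_0 ≅ Z,  H_1 ≅ Z.

K has 3 vertices, 3 edges.
rank ∂_0 = 0, rank ∂_1 = 2 ⇒ b_0 = 3 − 0 − 2 = 1; all invariant factors of ∂_1 are 1 so no torsion. So H_0 = Z.
rank ∂_1 = 2, rank ∂_2 = 0 ⇒ b_1 = 3 − 2 − 0 = 1. So H_1 = Z.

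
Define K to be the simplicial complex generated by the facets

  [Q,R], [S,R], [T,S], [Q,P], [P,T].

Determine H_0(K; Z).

Order the vertices as P < Q < R < S < T. Listing each simplex with vertices in this order, K has dimension 1 with simplices:

  0-simplices (5): P, Q, R, S, T
  1-simplices (5): PQ, PT, QR, RS, ST

so the chain groups are C_0 ≅ Z^5, C_1 ≅ Z^5.

∂_1: C_1 → C_0 is given by ∂[p,q] = [q] − [p]. For instance
  ∂QR = R − Q.
The 5×5 boundary matrix has rank 4 and Smith normal form diag(1,1,1,1).

Now H_k = ker ∂_k / im ∂_{k+1}, so:

  H_0: rank C_0 − rank ∂_1 = 5 − 4 = 1, and the invariant factors of ∂_1 are all 1, so H_0 ≅ Z.

H_0 ≅ Z.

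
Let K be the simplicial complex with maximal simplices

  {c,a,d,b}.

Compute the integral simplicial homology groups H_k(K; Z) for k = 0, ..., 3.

H_0 ≅ Z,  H_1 = 0,  H_2 = 0,  H_3 = 0.

Take the total order a < b < c < d on the vertex set. Then K (dimension 3) consists of the simplices:

  0-simplices (4): a, b, c, d
  1-simplices (6): ab, ac, ad, bc, bd, cd
  2-simplices (4): abc, abd, acd, bcd
  3-simplices (1): abcd

giving chain groups C_0 ≅ Z^4, C_1 ≅ Z^6, C_2 ≅ Z^4, C_3 ≅ Z^1.

The boundary map ∂_1: C_1 → C_0 maps an edge to its endpoints' difference, ∂[p,q] = q − p.
The 4×6 boundary matrix has rank 3 and Smith normal form diag(1,1,1).

Boundary ∂_2: C_2 → C_1 acts by ∂[p,q,r] = [q,r] − [p,r] + [p,q]. For instance
  ∂acd = cd − ad + ac,
  ∂abd = bd − ad + ab.
The 6×4 boundary matrix has rank 3 and Smith normal form diag(1,1,1).

The boundary map ∂_3: C_3 → C_2 sends each 3-simplex σ to the alternating sum Σ_i (−1)^i (σ with its i-th vertex removed). For instance
  ∂abcd = bcd − acd + abd − abc.
As a 4×1 matrix over Z this has rank 1, with invariant factors (1).

Computing H_k = (kernel of ∂_k) / (image of ∂_{k+1}):

  H_0: rank C_0 − rank ∂_1 = 4 − 3 = 1, and the invariant factors of ∂_1 are all 1, so H_0 = Z.
  H_1: rank ker ∂_1 − rank ∂_2 = (6 − 3) − 3 = 0, and the invariant factors of ∂_2 are all 1, so H_1 = 0.
  H_2: rank ker ∂_2 − rank ∂_3 = (4 − 3) − 1 = 0, and the invariant factors of ∂_3 are all 1, so H_2 = 0.
  H_3: rank ker ∂_3 − rank ∂_4 = (1 − 1) − 0 = 0, and there is no ∂_4, so H_3 = 0.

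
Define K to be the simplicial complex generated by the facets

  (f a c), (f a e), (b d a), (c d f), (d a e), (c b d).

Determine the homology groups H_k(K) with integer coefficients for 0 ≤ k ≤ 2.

H_0 ≅ Z,  H_1 ≅ Z,  H_2 = 0.

Take the total order a < b < c < d < e < f on the vertex set. Then K (dimension 2) consists of the simplices:

  0-simplices (6): a, b, c, d, e, f
  1-simplices (12): ab, ac, ad, ae, af, bc, bd, cd, cf, de, df, ef
  2-simplices (6): abd, acf, ade, aef, bcd, cdf

so the chain groups are C_0 ≅ Z^6, C_1 ≅ Z^12, C_2 ≅ Z^6.

Boundary ∂_1: C_1 → C_0 maps an edge to its endpoints' difference, ∂[p,q] = q − p.
This gives a 6×12 integer matrix of rank 5; reducing to Smith normal form yields diagonal entries (1,1,1,1,1).

The boundary map ∂_2: C_2 → C_1 acts by ∂[p,q,r] = [q,r] − [p,r] + [p,q]. For instance
  ∂cdf = df − cf + cd,
  ∂abd = bd − ad + ab.
The 12×6 boundary matrix has rank 6 and Smith normal form diag(1,1,1,1,1,1).

Reading off H_k = ker ∂_k / im ∂_{k+1}:

  H_0: rank C_0 − rank ∂_1 = 6 − 5 = 1, and the invariant factors of ∂_1 are all 1, so H_0 ≅ Z.
  H_1: rank ker ∂_1 − rank ∂_2 = (12 − 5) − 6 = 1, and the invariant factors of ∂_2 are all 1, so H_1 ≅ Z.
  H_2: rank ker ∂_2 − rank ∂_3 = (6 − 6) − 0 = 0, and there is no ∂_3, so H_2 ≅ 0.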